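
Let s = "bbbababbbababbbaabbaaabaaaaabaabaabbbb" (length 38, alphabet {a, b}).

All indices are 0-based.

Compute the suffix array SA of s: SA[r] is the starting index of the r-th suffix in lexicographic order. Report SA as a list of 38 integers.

[23, 24, 19, 25, 20, 26, 29, 15, 32, 21, 27, 30, 9, 3, 16, 11, 5, 33, 37, 22, 18, 28, 14, 31, 8, 2, 10, 4, 36, 17, 13, 7, 1, 35, 12, 6, 0, 34]

rank | idx | suffix
   0 |  23 | aaaaabaabaabbbb
   1 |  24 | aaaabaabaabbbb
   2 |  19 | aaabaaaaabaabaabbbb
   3 |  25 | aaabaabaabbbb
   4 |  20 | aabaaaaabaabaabbbb
   5 |  26 | aabaabaabbbb
   6 |  29 | aabaabbbb
   7 |  15 | aabbaaabaaaaabaabaabbbb
   8 |  32 | aabbbb
   9 |  21 | abaaaaabaabaabbbb
  10 |  27 | abaabaabbbb
  11 |  30 | abaabbbb
  12 |   9 | ababbbaabbaaabaaaaabaabaabbbb
  13 |   3 | ababbbababbbaabbaaabaaaaabaabaabbbb
  14 |  16 | abbaaabaaaaabaabaabbbb
  15 |  11 | abbbaabbaaabaaaaabaabaabbbb
  16 |   5 | abbbababbbaabbaaabaaaaabaabaabbbb
  17 |  33 | abbbb
  18 |  37 | b
  19 |  22 | baaaaabaabaabbbb
  20 |  18 | baaabaaaaabaabaabbbb
  21 |  28 | baabaabbbb
  22 |  14 | baabbaaabaaaaabaabaabbbb
  23 |  31 | baabbbb
  24 |   8 | bababbbaabbaaabaaaaabaabaabbbb
  25 |   2 | bababbbababbbaabbaaabaaaaabaabaabbbb
  26 |  10 | babbbaabbaaabaaaaabaabaabbbb
  27 |   4 | babbbababbbaabbaaabaaaaabaabaabbbb
  28 |  36 | bb
  29 |  17 | bbaaabaaaaabaabaabbbb
  30 |  13 | bbaabbaaabaaaaabaabaabbbb
  31 |   7 | bbababbbaabbaaabaaaaabaabaabbbb
  32 |   1 | bbababbbababbbaabbaaabaaaaabaabaabbbb
  33 |  35 | bbb
  34 |  12 | bbbaabbaaabaaaaabaabaabbbb
  35 |   6 | bbbababbbaabbaaabaaaaabaabaabbbb
  36 |   0 | bbbababbbababbbaabbaaabaaaaabaabaabbbb
  37 |  34 | bbbb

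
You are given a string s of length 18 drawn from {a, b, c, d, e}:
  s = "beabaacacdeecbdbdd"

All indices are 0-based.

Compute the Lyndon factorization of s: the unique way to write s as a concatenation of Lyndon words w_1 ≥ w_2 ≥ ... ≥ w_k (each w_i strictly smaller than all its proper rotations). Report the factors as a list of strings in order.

emit factor 1: 'be' (i=0, period=2)
emit factor 2: 'ab' (i=2, period=2)
emit factor 3: 'aacacdeecbdbdd' (i=4, period=14)

["be", "ab", "aacacdeecbdbdd"]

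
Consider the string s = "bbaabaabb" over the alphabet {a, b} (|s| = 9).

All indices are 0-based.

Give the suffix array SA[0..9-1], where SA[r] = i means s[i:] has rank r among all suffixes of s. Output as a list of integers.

sorted suffixes:
  #0 SA[0]=2  'aabaabb'
  #1 SA[1]=5  'aabb'
  #2 SA[2]=3  'abaabb'
  #3 SA[3]=6  'abb'
  #4 SA[4]=8  'b'
  #5 SA[5]=1  'baabaabb'
  #6 SA[6]=4  'baabb'
  #7 SA[7]=7  'bb'
  #8 SA[8]=0  'bbaabaabb'

[2, 5, 3, 6, 8, 1, 4, 7, 0]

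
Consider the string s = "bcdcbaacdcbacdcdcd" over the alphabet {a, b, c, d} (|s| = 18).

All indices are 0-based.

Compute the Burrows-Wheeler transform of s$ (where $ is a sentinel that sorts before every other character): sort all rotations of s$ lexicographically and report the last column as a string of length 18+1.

rank  rotation             last
    0  $bcdcbaacdcbacdcdcd  d
    1  aacdcbacdcdcd$bcdcb  b
    2  acdcbacdcdcd$bcdcba  a
    3  acdcdcd$bcdcbaacdcb  b
    4  baacdcbacdcdcd$bcdc  c
    5  bacdcdcd$bcdcbaacdc  c
    6  bcdcbaacdcbacdcdcd$  $
    7  cbaacdcbacdcdcd$bcd  d
    8  cbacdcdcd$bcdcbaacd  d
    9  cd$bcdcbaacdcbacdcd  d
   10  cdcbaacdcbacdcdcd$b  b
   11  cdcbacdcdcd$bcdcbaa  a
   12  cdcd$bcdcbaacdcbacd  d
   13  cdcdcd$bcdcbaacdcba  a
   14  d$bcdcbaacdcbacdcdc  c
   15  dcbaacdcbacdcdcd$bc  c
   16  dcbacdcdcd$bcdcbaac  c
   17  dcd$bcdcbaacdcbacdc  c
   18  dcdcd$bcdcbaacdcbac  c

dbabcc$dddbadaccccc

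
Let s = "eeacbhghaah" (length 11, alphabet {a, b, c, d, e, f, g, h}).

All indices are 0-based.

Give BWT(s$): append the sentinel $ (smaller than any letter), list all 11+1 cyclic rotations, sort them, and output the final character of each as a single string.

rank  rotation      last
    0  $eeacbhghaah  h
    1  aah$eeacbhgh  h
    2  acbhghaah$ee  e
    3  ah$eeacbhgha  a
    4  bhghaah$eeac  c
    5  cbhghaah$eea  a
    6  eacbhghaah$e  e
    7  eeacbhghaah$  $
    8  ghaah$eeacbh  h
    9  h$eeacbhghaa  a
   10  haah$eeacbhg  g
   11  hghaah$eeacb  b

hheacae$hagb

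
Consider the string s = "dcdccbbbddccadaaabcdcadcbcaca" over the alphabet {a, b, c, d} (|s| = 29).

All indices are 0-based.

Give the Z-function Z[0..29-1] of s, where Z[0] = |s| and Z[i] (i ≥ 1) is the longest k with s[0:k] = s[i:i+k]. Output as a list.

[29, 0, 2, 0, 0, 0, 0, 0, 1, 2, 0, 0, 0, 1, 0, 0, 0, 0, 0, 2, 0, 0, 2, 0, 0, 0, 0, 0, 0]

Z[0]=29
i=1: i≥r, start 0; Z[1]=0
i=2: i≥r, start 0; Z[2]=2 extend→box=[2,4)
i=3: min(r-i=1, Z[1]=0)=0; Z[3]=0
i=4: i≥r, start 0; Z[4]=0
i=5: i≥r, start 0; Z[5]=0
i=6: i≥r, start 0; Z[6]=0
i=7: i≥r, start 0; Z[7]=0
i=8: i≥r, start 0; Z[8]=1 extend→box=[8,9)
i=9: i≥r, start 0; Z[9]=2 extend→box=[9,11)
i=10: min(r-i=1, Z[1]=0)=0; Z[10]=0
i=11: i≥r, start 0; Z[11]=0
i=12: i≥r, start 0; Z[12]=0
i=13: i≥r, start 0; Z[13]=1 extend→box=[13,14)
i=14: i≥r, start 0; Z[14]=0
i=15: i≥r, start 0; Z[15]=0
i=16: i≥r, start 0; Z[16]=0
i=17: i≥r, start 0; Z[17]=0
i=18: i≥r, start 0; Z[18]=0
i=19: i≥r, start 0; Z[19]=2 extend→box=[19,21)
i=20: min(r-i=1, Z[1]=0)=0; Z[20]=0
i=21: i≥r, start 0; Z[21]=0
i=22: i≥r, start 0; Z[22]=2 extend→box=[22,24)
i=23: min(r-i=1, Z[1]=0)=0; Z[23]=0
i=24: i≥r, start 0; Z[24]=0
i=25: i≥r, start 0; Z[25]=0
i=26: i≥r, start 0; Z[26]=0
i=27: i≥r, start 0; Z[27]=0
i=28: i≥r, start 0; Z[28]=0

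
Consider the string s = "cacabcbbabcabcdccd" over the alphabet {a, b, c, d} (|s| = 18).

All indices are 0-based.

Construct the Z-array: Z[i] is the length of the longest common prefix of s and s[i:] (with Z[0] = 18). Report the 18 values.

[18, 0, 2, 0, 0, 1, 0, 0, 0, 0, 2, 0, 0, 1, 0, 1, 1, 0]

Z[0]=18
i=1: outside box; Z[1]=0
i=2: outside box; Z[2]=2 scan→box=[2,4)
i=3: min(r-i=1, Z[1]=0)=0; Z[3]=0
i=4: outside box; Z[4]=0
i=5: outside box; Z[5]=1 scan→box=[5,6)
i=6: outside box; Z[6]=0
i=7: outside box; Z[7]=0
i=8: outside box; Z[8]=0
i=9: outside box; Z[9]=0
i=10: outside box; Z[10]=2 scan→box=[10,12)
i=11: min(r-i=1, Z[1]=0)=0; Z[11]=0
i=12: outside box; Z[12]=0
i=13: outside box; Z[13]=1 scan→box=[13,14)
i=14: outside box; Z[14]=0
i=15: outside box; Z[15]=1 scan→box=[15,16)
i=16: outside box; Z[16]=1 scan→box=[16,17)
i=17: outside box; Z[17]=0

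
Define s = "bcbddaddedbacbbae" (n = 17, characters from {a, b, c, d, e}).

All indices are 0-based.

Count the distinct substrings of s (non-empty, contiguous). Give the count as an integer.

sorted suffixes:
  #0 SA[0]=11  'acbbae'
  #1 SA[1]=5  'addedbacbbae'
  #2 SA[2]=15  'ae'
  #3 SA[3]=10  'bacbbae'
  #4 SA[4]=14  'bae'
  #5 SA[5]=13  'bbae'
  #6 SA[6]=0  'bcbddaddedbacbbae'
  #7 SA[7]=2  'bddaddedbacbbae'
  #8 SA[8]=12  'cbbae'
  #9 SA[9]=1  'cbddaddedbacbbae'
  #10 SA[10]=4  'daddedbacbbae'
  #11 SA[11]=9  'dbacbbae'
  #12 SA[12]=3  'ddaddedbacbbae'
  #13 SA[13]=6  'ddedbacbbae'
  #14 SA[14]=7  'dedbacbbae'
  #15 SA[15]=16  'e'
  #16 SA[16]=8  'edbacbbae'

SA = [11, 5, 15, 10, 14, 13, 0, 2, 12, 1, 4, 9, 3, 6, 7, 16, 8]
[i] adj suffixes → lcp
  [1] 11/5 → 1 ('a')
  [2] 5/15 → 1 ('a')
  [3] 15/10 → 0 ('')
  [4] 10/14 → 2 ('ba')
  [5] 14/13 → 1 ('b')
  [6] 13/0 → 1 ('b')
  [7] 0/2 → 1 ('b')
  [8] 2/12 → 0 ('')
  [9] 12/1 → 2 ('cb')
  [10] 1/4 → 0 ('')
  [11] 4/9 → 1 ('d')
  [12] 9/3 → 1 ('d')
  [13] 3/6 → 2 ('dd')
  [14] 6/7 → 1 ('d')
  [15] 7/16 → 0 ('')
  [16] 16/8 → 1 ('e')

n(n+1)/2 = 17·18/2 = 153
Σ LCP = 0 + 1 + 1 + 0 + 2 + 1 + 1 + 1 + 0 + 2 + 0 + 1 + 1 + 2 + 1 + 0 + 1 = 15
distinct = 153 − 15 = 138

138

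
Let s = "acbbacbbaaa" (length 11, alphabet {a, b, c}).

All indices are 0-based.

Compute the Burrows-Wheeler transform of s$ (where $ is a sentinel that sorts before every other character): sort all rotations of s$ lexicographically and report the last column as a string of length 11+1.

rank  rotation      last
    0  $acbbacbbaaa  a
    1  a$acbbacbbaa  a
    2  aa$acbbacbba  a
    3  aaa$acbbacbb  b
    4  acbbaaa$acbb  b
    5  acbbacbbaaa$  $
    6  baaa$acbbacb  b
    7  bacbbaaa$acb  b
    8  bbaaa$acbbac  c
    9  bbacbbaaa$ac  c
   10  cbbaaa$acbba  a
   11  cbbacbbaaa$a  a

aaabb$bbccaa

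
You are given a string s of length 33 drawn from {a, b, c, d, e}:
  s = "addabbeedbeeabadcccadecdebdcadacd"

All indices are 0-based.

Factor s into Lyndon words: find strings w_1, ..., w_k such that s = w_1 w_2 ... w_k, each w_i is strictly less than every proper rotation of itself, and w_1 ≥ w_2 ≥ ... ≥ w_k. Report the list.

emit factor 1: 'add' (i=0, period=3)
emit factor 2: 'abbeedbee' (i=3, period=9)
emit factor 3: 'abadcccadecdebdcadacd' (i=12, period=21)

["add", "abbeedbee", "abadcccadecdebdcadacd"]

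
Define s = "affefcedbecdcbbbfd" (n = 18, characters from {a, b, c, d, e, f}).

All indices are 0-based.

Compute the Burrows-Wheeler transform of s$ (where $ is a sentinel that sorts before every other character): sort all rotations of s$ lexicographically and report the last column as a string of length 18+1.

d$cbdbdeffecbcfebfa

rank  rotation             last
    0  $affefcedbecdcbbbfd  d
    1  affefcedbecdcbbbfd$  $
    2  bbbfd$affefcedbecdc  c
    3  bbfd$affefcedbecdcb  b
    4  becdcbbbfd$affefced  d
    5  bfd$affefcedbecdcbb  b
    6  cbbbfd$affefcedbecd  d
    7  cdcbbbfd$affefcedbe  e
    8  cedbecdcbbbfd$affef  f
    9  d$affefcedbecdcbbbf  f
   10  dbecdcbbbfd$affefce  e
   11  dcbbbfd$affefcedbec  c
   12  ecdcbbbfd$affefcedb  b
   13  edbecdcbbbfd$affefc  c
   14  efcedbecdcbbbfd$aff  f
   15  fcedbecdcbbbfd$affe  e
   16  fd$affefcedbecdcbbb  b
   17  fefcedbecdcbbbfd$af  f
   18  ffefcedbecdcbbbfd$a  a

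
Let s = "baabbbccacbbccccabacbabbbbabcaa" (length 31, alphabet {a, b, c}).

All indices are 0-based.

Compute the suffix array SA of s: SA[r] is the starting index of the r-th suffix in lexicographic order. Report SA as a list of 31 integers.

sorted suffixes:
  #0 SA[0]=30  'a'
  #1 SA[1]=29  'aa'
  #2 SA[2]=1  'aabbbccacbbccccabacbabbbbabcaa'
  #3 SA[3]=16  'abacbabbbbabcaa'
  #4 SA[4]=21  'abbbbabcaa'
  #5 SA[5]=2  'abbbccacbbccccabacbabbbbabcaa'
  #6 SA[6]=26  'abcaa'
  #7 SA[7]=18  'acbabbbbabcaa'
  #8 SA[8]=8  'acbbccccabacbabbbbabcaa'
  #9 SA[9]=0  'baabbbccacbbccccabacbabbbbabcaa'
  #10 SA[10]=20  'babbbbabcaa'
  #11 SA[11]=25  'babcaa'
  #12 SA[12]=17  'bacbabbbbabcaa'
  #13 SA[13]=24  'bbabcaa'
  #14 SA[14]=23  'bbbabcaa'
  #15 SA[15]=22  'bbbbabcaa'
  #16 SA[16]=3  'bbbccacbbccccabacbabbbbabcaa'
  #17 SA[17]=4  'bbccacbbccccabacbabbbbabcaa'
  #18 SA[18]=10  'bbccccabacbabbbbabcaa'
  #19 SA[19]=27  'bcaa'
  #20 SA[20]=5  'bccacbbccccabacbabbbbabcaa'
  #21 SA[21]=11  'bccccabacbabbbbabcaa'
  #22 SA[22]=28  'caa'
  #23 SA[23]=15  'cabacbabbbbabcaa'
  #24 SA[24]=7  'cacbbccccabacbabbbbabcaa'
  #25 SA[25]=19  'cbabbbbabcaa'
  #26 SA[26]=9  'cbbccccabacbabbbbabcaa'
  #27 SA[27]=14  'ccabacbabbbbabcaa'
  #28 SA[28]=6  'ccacbbccccabacbabbbbabcaa'
  #29 SA[29]=13  'cccabacbabbbbabcaa'
  #30 SA[30]=12  'ccccabacbabbbbabcaa'

[30, 29, 1, 16, 21, 2, 26, 18, 8, 0, 20, 25, 17, 24, 23, 22, 3, 4, 10, 27, 5, 11, 28, 15, 7, 19, 9, 14, 6, 13, 12]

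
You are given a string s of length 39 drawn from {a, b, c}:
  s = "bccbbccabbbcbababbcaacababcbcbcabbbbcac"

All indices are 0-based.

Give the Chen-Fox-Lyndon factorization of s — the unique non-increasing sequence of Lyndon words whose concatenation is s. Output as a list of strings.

["bcc", "bbcc", "abbbcb", "ababbc", "aacababcbcbcabbbbcac"]

emit factor 1: 'bcc' (i=0, period=3)
emit factor 2: 'bbcc' (i=3, period=4)
emit factor 3: 'abbbcb' (i=7, period=6)
emit factor 4: 'ababbc' (i=13, period=6)
emit factor 5: 'aacababcbcbcabbbbcac' (i=19, period=20)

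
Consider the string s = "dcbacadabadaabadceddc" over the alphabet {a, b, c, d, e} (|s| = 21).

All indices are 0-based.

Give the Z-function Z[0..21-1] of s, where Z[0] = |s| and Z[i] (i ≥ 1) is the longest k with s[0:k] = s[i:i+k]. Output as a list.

Z[0]=21
i=1: outside box; Z[1]=0
i=2: outside box; Z[2]=0
i=3: outside box; Z[3]=0
i=4: outside box; Z[4]=0
i=5: outside box; Z[5]=0
i=6: outside box; Z[6]=1 grow→box=[6,7)
i=7: outside box; Z[7]=0
i=8: outside box; Z[8]=0
i=9: outside box; Z[9]=0
i=10: outside box; Z[10]=1 grow→box=[10,11)
i=11: outside box; Z[11]=0
i=12: outside box; Z[12]=0
i=13: outside box; Z[13]=0
i=14: outside box; Z[14]=0
i=15: outside box; Z[15]=2 grow→box=[15,17)
i=16: min(r-i=1, Z[1]=0)=0; Z[16]=0
i=17: outside box; Z[17]=0
i=18: outside box; Z[18]=1 grow→box=[18,19)
i=19: outside box; Z[19]=2 grow→box=[19,21)
i=20: min(r-i=1, Z[1]=0)=0; Z[20]=0

[21, 0, 0, 0, 0, 0, 1, 0, 0, 0, 1, 0, 0, 0, 0, 2, 0, 0, 1, 2, 0]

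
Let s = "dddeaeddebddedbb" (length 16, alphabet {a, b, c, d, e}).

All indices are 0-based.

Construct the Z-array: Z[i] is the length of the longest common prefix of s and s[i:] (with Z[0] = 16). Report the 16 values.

[16, 2, 1, 0, 0, 0, 2, 1, 0, 0, 2, 1, 0, 1, 0, 0]

Z[0]=16
i=1: i≥r, start 0; Z[1]=2 extend→box=[1,3)
i=2: min(r-i=1, Z[1]=2)=1; Z[2]=1
i=3: i≥r, start 0; Z[3]=0
i=4: i≥r, start 0; Z[4]=0
i=5: i≥r, start 0; Z[5]=0
i=6: i≥r, start 0; Z[6]=2 extend→box=[6,8)
i=7: min(r-i=1, Z[1]=2)=1; Z[7]=1
i=8: i≥r, start 0; Z[8]=0
i=9: i≥r, start 0; Z[9]=0
i=10: i≥r, start 0; Z[10]=2 extend→box=[10,12)
i=11: min(r-i=1, Z[1]=2)=1; Z[11]=1
i=12: i≥r, start 0; Z[12]=0
i=13: i≥r, start 0; Z[13]=1 extend→box=[13,14)
i=14: i≥r, start 0; Z[14]=0
i=15: i≥r, start 0; Z[15]=0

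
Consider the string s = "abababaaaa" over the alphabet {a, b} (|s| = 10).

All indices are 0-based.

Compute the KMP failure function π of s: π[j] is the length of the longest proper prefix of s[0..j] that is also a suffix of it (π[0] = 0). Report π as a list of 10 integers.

π[0] = 0
j=1 s[j]='b': π[1]=0 (border '')
j=2 s[j]='a': π[2]=1 (border 'a')
j=3 s[j]='b': π[3]=2 (border 'ab')
j=4 s[j]='a': π[4]=3 (border 'aba')
j=5 s[j]='b': π[5]=4 (border 'abab')
j=6 s[j]='a': π[6]=5 (border 'ababa')
j=7 s[j]='a': k: 5→3→1→0; π[7]=1 (border 'a')
j=8 s[j]='a': k: 1→0; π[8]=1 (border 'a')
j=9 s[j]='a': k: 1→0; π[9]=1 (border 'a')

[0, 0, 1, 2, 3, 4, 5, 1, 1, 1]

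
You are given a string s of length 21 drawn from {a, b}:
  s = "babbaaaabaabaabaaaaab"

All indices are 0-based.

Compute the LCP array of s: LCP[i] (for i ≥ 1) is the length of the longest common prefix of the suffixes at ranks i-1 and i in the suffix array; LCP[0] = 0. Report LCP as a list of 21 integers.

[0, 4, 5, 3, 4, 2, 3, 5, 8, 1, 2, 4, 7, 2, 0, 1, 5, 3, 6, 2, 1]

sorted suffixes:
  #0 SA[0]=15  'aaaaab'
  #1 SA[1]=16  'aaaab'
  #2 SA[2]=4  'aaaabaabaabaaaaab'
  #3 SA[3]=17  'aaab'
  #4 SA[4]=5  'aaabaabaabaaaaab'
  #5 SA[5]=18  'aab'
  #6 SA[6]=12  'aabaaaaab'
  #7 SA[7]=9  'aabaabaaaaab'
  #8 SA[8]=6  'aabaabaabaaaaab'
  #9 SA[9]=19  'ab'
  #10 SA[10]=13  'abaaaaab'
  #11 SA[11]=10  'abaabaaaaab'
  #12 SA[12]=7  'abaabaabaaaaab'
  #13 SA[13]=1  'abbaaaabaabaabaaaaab'
  #14 SA[14]=20  'b'
  #15 SA[15]=14  'baaaaab'
  #16 SA[16]=3  'baaaabaabaabaaaaab'
  #17 SA[17]=11  'baabaaaaab'
  #18 SA[18]=8  'baabaabaaaaab'
  #19 SA[19]=0  'babbaaaabaabaabaaaaab'
  #20 SA[20]=2  'bbaaaabaabaabaaaaab'

SA = [15, 16, 4, 17, 5, 18, 12, 9, 6, 19, 13, 10, 7, 1, 20, 14, 3, 11, 8, 0, 2]
rank  pair      lcp
   1  s[15:],s[16:]  4  'aaaa'
   2  s[16:],s[4:]  5  'aaaab'
   3  s[4:],s[17:]  3  'aaa'
   4  s[17:],s[5:]  4  'aaab'
   5  s[5:],s[18:]  2  'aa'
   6  s[18:],s[12:]  3  'aab'
   7  s[12:],s[9:]  5  'aabaa'
   8  s[9:],s[6:]  8  'aabaabaa'
   9  s[6:],s[19:]  1  'a'
  10  s[19:],s[13:]  2  'ab'
  11  s[13:],s[10:]  4  'abaa'
  12  s[10:],s[7:]  7  'abaabaa'
  13  s[7:],s[1:]  2  'ab'
  14  s[1:],s[20:]  0  ''
  15  s[20:],s[14:]  1  'b'
  16  s[14:],s[3:]  5  'baaaa'
  17  s[3:],s[11:]  3  'baa'
  18  s[11:],s[8:]  6  'baabaa'
  19  s[8:],s[0:]  2  'ba'
  20  s[0:],s[2:]  1  'b'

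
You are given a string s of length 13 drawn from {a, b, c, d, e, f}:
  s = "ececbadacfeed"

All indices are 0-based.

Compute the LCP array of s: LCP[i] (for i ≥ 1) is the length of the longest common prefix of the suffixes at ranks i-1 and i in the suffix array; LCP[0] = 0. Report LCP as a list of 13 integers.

[0, 1, 0, 0, 1, 1, 0, 1, 0, 2, 1, 1, 0]

sorted suffixes:
  #0 SA[0]=7  'acfeed'
  #1 SA[1]=5  'adacfeed'
  #2 SA[2]=4  'badacfeed'
  #3 SA[3]=3  'cbadacfeed'
  #4 SA[4]=1  'cecbadacfeed'
  #5 SA[5]=8  'cfeed'
  #6 SA[6]=12  'd'
  #7 SA[7]=6  'dacfeed'
  #8 SA[8]=2  'ecbadacfeed'
  #9 SA[9]=0  'ececbadacfeed'
  #10 SA[10]=11  'ed'
  #11 SA[11]=10  'eed'
  #12 SA[12]=9  'feed'

SA = [7, 5, 4, 3, 1, 8, 12, 6, 2, 0, 11, 10, 9]
rank  pair      lcp
   1  s[7:],s[5:]  1  'a'
   2  s[5:],s[4:]  0  ''
   3  s[4:],s[3:]  0  ''
   4  s[3:],s[1:]  1  'c'
   5  s[1:],s[8:]  1  'c'
   6  s[8:],s[12:]  0  ''
   7  s[12:],s[6:]  1  'd'
   8  s[6:],s[2:]  0  ''
   9  s[2:],s[0:]  2  'ec'
  10  s[0:],s[11:]  1  'e'
  11  s[11:],s[10:]  1  'e'
  12  s[10:],s[9:]  0  ''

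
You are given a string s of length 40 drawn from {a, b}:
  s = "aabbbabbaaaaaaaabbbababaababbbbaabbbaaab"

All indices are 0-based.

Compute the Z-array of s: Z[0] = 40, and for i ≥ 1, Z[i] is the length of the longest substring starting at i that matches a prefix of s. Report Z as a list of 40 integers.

[40, 1, 0, 0, 0, 1, 0, 0, 2, 2, 2, 2, 2, 2, 7, 1, 0, 0, 0, 1, 0, 1, 0, 3, 1, 0, 1, 0, 0, 0, 0, 6, 1, 0, 0, 0, 2, 3, 1, 0]

Z[0]=40
i=1: outside box; Z[1]=1 scan→box=[1,2)
i=2: outside box; Z[2]=0
i=3: outside box; Z[3]=0
i=4: outside box; Z[4]=0
i=5: outside box; Z[5]=1 scan→box=[5,6)
i=6: outside box; Z[6]=0
i=7: outside box; Z[7]=0
i=8: outside box; Z[8]=2 scan→box=[8,10)
i=9: min(r-i=1, Z[1]=1)=1; Z[9]=2 scan→box=[9,11)
i=10: min(r-i=1, Z[1]=1)=1; Z[10]=2 scan→box=[10,12)
i=11: min(r-i=1, Z[1]=1)=1; Z[11]=2 scan→box=[11,13)
i=12: min(r-i=1, Z[1]=1)=1; Z[12]=2 scan→box=[12,14)
i=13: min(r-i=1, Z[1]=1)=1; Z[13]=2 scan→box=[13,15)
i=14: min(r-i=1, Z[1]=1)=1; Z[14]=7 scan→box=[14,21)
i=15: min(r-i=6, Z[1]=1)=1; Z[15]=1
i=16: min(r-i=5, Z[2]=0)=0; Z[16]=0
i=17: min(r-i=4, Z[3]=0)=0; Z[17]=0
i=18: min(r-i=3, Z[4]=0)=0; Z[18]=0
i=19: min(r-i=2, Z[5]=1)=1; Z[19]=1
i=20: min(r-i=1, Z[6]=0)=0; Z[20]=0
i=21: outside box; Z[21]=1 scan→box=[21,22)
i=22: outside box; Z[22]=0
i=23: outside box; Z[23]=3 scan→box=[23,26)
i=24: min(r-i=2, Z[1]=1)=1; Z[24]=1
i=25: min(r-i=1, Z[2]=0)=0; Z[25]=0
i=26: outside box; Z[26]=1 scan→box=[26,27)
i=27: outside box; Z[27]=0
i=28: outside box; Z[28]=0
i=29: outside box; Z[29]=0
i=30: outside box; Z[30]=0
i=31: outside box; Z[31]=6 scan→box=[31,37)
i=32: min(r-i=5, Z[1]=1)=1; Z[32]=1
i=33: min(r-i=4, Z[2]=0)=0; Z[33]=0
i=34: min(r-i=3, Z[3]=0)=0; Z[34]=0
i=35: min(r-i=2, Z[4]=0)=0; Z[35]=0
i=36: min(r-i=1, Z[5]=1)=1; Z[36]=2 scan→box=[36,38)
i=37: min(r-i=1, Z[1]=1)=1; Z[37]=3 scan→box=[37,40)
i=38: min(r-i=2, Z[1]=1)=1; Z[38]=1
i=39: min(r-i=1, Z[2]=0)=0; Z[39]=0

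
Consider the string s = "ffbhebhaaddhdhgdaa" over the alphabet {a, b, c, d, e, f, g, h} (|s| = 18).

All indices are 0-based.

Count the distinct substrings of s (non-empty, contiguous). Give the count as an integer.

157

rank | idx | suffix
   0 |  17 | a
   1 |  16 | aa
   2 |   7 | aaddhdhgdaa
   3 |   8 | addhdhgdaa
   4 |   5 | bhaaddhdhgdaa
   5 |   2 | bhebhaaddhdhgdaa
   6 |  15 | daa
   7 |   9 | ddhdhgdaa
   8 |  10 | dhdhgdaa
   9 |  12 | dhgdaa
  10 |   4 | ebhaaddhdhgdaa
  11 |   1 | fbhebhaaddhdhgdaa
  12 |   0 | ffbhebhaaddhdhgdaa
  13 |  14 | gdaa
  14 |   6 | haaddhdhgdaa
  15 |  11 | hdhgdaa
  16 |   3 | hebhaaddhdhgdaa
  17 |  13 | hgdaa

SA = [17, 16, 7, 8, 5, 2, 15, 9, 10, 12, 4, 1, 0, 14, 6, 11, 3, 13]
i: (SA[i-1],SA[i]) lcp shared
  1: (17,16) 1 'a'
  2: (16,7) 2 'aa'
  3: (7,8) 1 'a'
  4: (8,5) 0 ''
  5: (5,2) 2 'bh'
  6: (2,15) 0 ''
  7: (15,9) 1 'd'
  8: (9,10) 1 'd'
  9: (10,12) 2 'dh'
  10: (12,4) 0 ''
  11: (4,1) 0 ''
  12: (1,0) 1 'f'
  13: (0,14) 0 ''
  14: (14,6) 0 ''
  15: (6,11) 1 'h'
  16: (11,3) 1 'h'
  17: (3,13) 1 'h'

n(n+1)/2 = 18·19/2 = 171
Σ LCP = 0 + 1 + 2 + 1 + 0 + 2 + 0 + 1 + 1 + 2 + 0 + 0 + 1 + 0 + 0 + 1 + 1 + 1 = 14
distinct = 171 − 14 = 157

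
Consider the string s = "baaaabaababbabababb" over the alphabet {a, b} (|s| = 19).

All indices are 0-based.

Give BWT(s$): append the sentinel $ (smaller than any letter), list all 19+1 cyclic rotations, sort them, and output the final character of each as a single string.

rank  rotation              last
    0  $baaaabaababbabababb  b
    1  aaaabaababbabababb$b  b
    2  aaabaababbabababb$ba  a
    3  aabaababbabababb$baa  a
    4  aababbabababb$baaaab  b
    5  abaababbabababb$baaa  a
    6  abababb$baaaabaababb  b
    7  ababb$baaaabaababbab  b
    8  ababbabababb$baaaaba  a
    9  abb$baaaabaababbabab  b
   10  abbabababb$baaaabaab  b
   11  b$baaaabaababbababab  b
   12  baaaabaababbabababb$  $
   13  baababbabababb$baaaa  a
   14  babababb$baaaabaabab  b
   15  bababb$baaaabaababba  a
   16  babb$baaaabaababbaba  a
   17  babbabababb$baaaabaa  a
   18  bb$baaaabaababbababa  a
   19  bbabababb$baaaabaaba  a

bbaababbabbb$abaaaaa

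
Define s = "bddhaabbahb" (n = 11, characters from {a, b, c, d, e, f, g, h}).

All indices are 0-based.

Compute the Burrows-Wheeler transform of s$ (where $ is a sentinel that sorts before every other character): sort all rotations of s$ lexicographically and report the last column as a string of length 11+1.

bhabhba$bdda

rank  rotation      last
    0  $bddhaabbahb  b
    1  aabbahb$bddh  h
    2  abbahb$bddha  a
    3  ahb$bddhaabb  b
    4  b$bddhaabbah  h
    5  bahb$bddhaab  b
    6  bbahb$bddhaa  a
    7  bddhaabbahb$  $
    8  ddhaabbahb$b  b
    9  dhaabbahb$bd  d
   10  haabbahb$bdd  d
   11  hb$bddhaabba  a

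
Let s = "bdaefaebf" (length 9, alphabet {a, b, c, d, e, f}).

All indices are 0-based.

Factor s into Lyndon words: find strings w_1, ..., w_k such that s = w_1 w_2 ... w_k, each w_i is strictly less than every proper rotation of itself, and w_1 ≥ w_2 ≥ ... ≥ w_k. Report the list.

emit factor 1: 'bd' (i=0, period=2)
emit factor 2: 'aef' (i=2, period=3)
emit factor 3: 'aebf' (i=5, period=4)

["bd", "aef", "aebf"]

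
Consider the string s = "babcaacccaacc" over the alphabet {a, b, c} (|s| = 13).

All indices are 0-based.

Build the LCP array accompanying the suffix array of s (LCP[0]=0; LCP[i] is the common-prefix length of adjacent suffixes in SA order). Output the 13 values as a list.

rank | idx | suffix
   0 |   9 | aacc
   1 |   4 | aacccaacc
   2 |   1 | abcaacccaacc
   3 |  10 | acc
   4 |   5 | acccaacc
   5 |   0 | babcaacccaacc
   6 |   2 | bcaacccaacc
   7 |  12 | c
   8 |   8 | caacc
   9 |   3 | caacccaacc
  10 |  11 | cc
  11 |   7 | ccaacc
  12 |   6 | cccaacc

SA = [9, 4, 1, 10, 5, 0, 2, 12, 8, 3, 11, 7, 6]
i: (SA[i-1],SA[i]) lcp shared
  1: (9,4) 4 'aacc'
  2: (4,1) 1 'a'
  3: (1,10) 1 'a'
  4: (10,5) 3 'acc'
  5: (5,0) 0 ''
  6: (0,2) 1 'b'
  7: (2,12) 0 ''
  8: (12,8) 1 'c'
  9: (8,3) 5 'caacc'
  10: (3,11) 1 'c'
  11: (11,7) 2 'cc'
  12: (7,6) 2 'cc'

[0, 4, 1, 1, 3, 0, 1, 0, 1, 5, 1, 2, 2]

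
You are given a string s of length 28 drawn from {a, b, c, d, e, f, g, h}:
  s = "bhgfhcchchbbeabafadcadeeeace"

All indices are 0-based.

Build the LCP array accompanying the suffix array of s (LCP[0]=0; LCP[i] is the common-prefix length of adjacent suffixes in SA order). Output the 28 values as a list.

[0, 1, 1, 2, 1, 0, 1, 1, 1, 0, 1, 1, 1, 2, 0, 1, 0, 1, 2, 1, 2, 0, 1, 0, 0, 1, 2, 1]

rank | idx | suffix
   0 |  13 | abafadcadeeeace
   1 |  25 | ace
   2 |  17 | adcadeeeace
   3 |  20 | adeeeace
   4 |  15 | afadcadeeeace
   5 |  14 | bafadcadeeeace
   6 |  10 | bbeabafadcadeeeace
   7 |  11 | beabafadcadeeeace
   8 |   0 | bhgfhcchchbbeabafadcadeeeace
   9 |  19 | cadeeeace
  10 |   5 | cchchbbeabafadcadeeeace
  11 |  26 | ce
  12 |   8 | chbbeabafadcadeeeace
  13 |   6 | chchbbeabafadcadeeeace
  14 |  18 | dcadeeeace
  15 |  21 | deeeace
  16 |  27 | e
  17 |  12 | eabafadcadeeeace
  18 |  24 | eace
  19 |  23 | eeace
  20 |  22 | eeeace
  21 |  16 | fadcadeeeace
  22 |   3 | fhcchchbbeabafadcadeeeace
  23 |   2 | gfhcchchbbeabafadcadeeeace
  24 |   9 | hbbeabafadcadeeeace
  25 |   4 | hcchchbbeabafadcadeeeace
  26 |   7 | hchbbeabafadcadeeeace
  27 |   1 | hgfhcchchbbeabafadcadeeeace

SA = [13, 25, 17, 20, 15, 14, 10, 11, 0, 19, 5, 26, 8, 6, 18, 21, 27, 12, 24, 23, 22, 16, 3, 2, 9, 4, 7, 1]
i: (SA[i-1],SA[i]) lcp shared
  1: (13,25) 1 'a'
  2: (25,17) 1 'a'
  3: (17,20) 2 'ad'
  4: (20,15) 1 'a'
  5: (15,14) 0 ''
  6: (14,10) 1 'b'
  7: (10,11) 1 'b'
  8: (11,0) 1 'b'
  9: (0,19) 0 ''
  10: (19,5) 1 'c'
  11: (5,26) 1 'c'
  12: (26,8) 1 'c'
  13: (8,6) 2 'ch'
  14: (6,18) 0 ''
  15: (18,21) 1 'd'
  16: (21,27) 0 ''
  17: (27,12) 1 'e'
  18: (12,24) 2 'ea'
  19: (24,23) 1 'e'
  20: (23,22) 2 'ee'
  21: (22,16) 0 ''
  22: (16,3) 1 'f'
  23: (3,2) 0 ''
  24: (2,9) 0 ''
  25: (9,4) 1 'h'
  26: (4,7) 2 'hc'
  27: (7,1) 1 'h'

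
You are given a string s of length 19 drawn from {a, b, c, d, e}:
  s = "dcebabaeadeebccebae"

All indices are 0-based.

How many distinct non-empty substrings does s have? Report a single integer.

166

rank→(start, suffix):
  0 → (4, 'abaeadeebccebae')
  1 → (8, 'adeebccebae')
  2 → (17, 'ae')
  3 → (6, 'aeadeebccebae')
  4 → (3, 'babaeadeebccebae')
  5 → (16, 'bae')
  6 → (5, 'baeadeebccebae')
  7 → (12, 'bccebae')
  8 → (13, 'ccebae')
  9 → (1, 'cebabaeadeebccebae')
  10 → (14, 'cebae')
  11 → (0, 'dcebabaeadeebccebae')
  12 → (9, 'deebccebae')
  13 → (18, 'e')
  14 → (7, 'eadeebccebae')
  15 → (2, 'ebabaeadeebccebae')
  16 → (15, 'ebae')
  17 → (11, 'ebccebae')
  18 → (10, 'eebccebae')

SA = [4, 8, 17, 6, 3, 16, 5, 12, 13, 1, 14, 0, 9, 18, 7, 2, 15, 11, 10]
rank  pair      lcp
   1  s[4:],s[8:]  1  'a'
   2  s[8:],s[17:]  1  'a'
   3  s[17:],s[6:]  2  'ae'
   4  s[6:],s[3:]  0  ''
   5  s[3:],s[16:]  2  'ba'
   6  s[16:],s[5:]  3  'bae'
   7  s[5:],s[12:]  1  'b'
   8  s[12:],s[13:]  0  ''
   9  s[13:],s[1:]  1  'c'
  10  s[1:],s[14:]  4  'ceba'
  11  s[14:],s[0:]  0  ''
  12  s[0:],s[9:]  1  'd'
  13  s[9:],s[18:]  0  ''
  14  s[18:],s[7:]  1  'e'
  15  s[7:],s[2:]  1  'e'
  16  s[2:],s[15:]  3  'eba'
  17  s[15:],s[11:]  2  'eb'
  18  s[11:],s[10:]  1  'e'

n(n+1)/2 = 19·20/2 = 190
Σ LCP = 0 + 1 + 1 + 2 + 0 + 2 + 3 + 1 + 0 + 1 + 4 + 0 + 1 + 0 + 1 + 1 + 3 + 2 + 1 = 24
distinct = 190 − 24 = 166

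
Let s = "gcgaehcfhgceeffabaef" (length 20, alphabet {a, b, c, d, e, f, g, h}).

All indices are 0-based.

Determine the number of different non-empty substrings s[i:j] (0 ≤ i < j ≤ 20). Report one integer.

194

rank | idx | suffix
   0 |  15 | abaef
   1 |  17 | aef
   2 |   3 | aehcfhgceeffabaef
   3 |  16 | baef
   4 |  10 | ceeffabaef
   5 |   6 | cfhgceeffabaef
   6 |   1 | cgaehcfhgceeffabaef
   7 |  11 | eeffabaef
   8 |  18 | ef
   9 |  12 | effabaef
  10 |   4 | ehcfhgceeffabaef
  11 |  19 | f
  12 |  14 | fabaef
  13 |  13 | ffabaef
  14 |   7 | fhgceeffabaef
  15 |   2 | gaehcfhgceeffabaef
  16 |   9 | gceeffabaef
  17 |   0 | gcgaehcfhgceeffabaef
  18 |   5 | hcfhgceeffabaef
  19 |   8 | hgceeffabaef

SA = [15, 17, 3, 16, 10, 6, 1, 11, 18, 12, 4, 19, 14, 13, 7, 2, 9, 0, 5, 8]
[i] adj suffixes → lcp
  [1] 15/17 → 1 ('a')
  [2] 17/3 → 2 ('ae')
  [3] 3/16 → 0 ('')
  [4] 16/10 → 0 ('')
  [5] 10/6 → 1 ('c')
  [6] 6/1 → 1 ('c')
  [7] 1/11 → 0 ('')
  [8] 11/18 → 1 ('e')
  [9] 18/12 → 2 ('ef')
  [10] 12/4 → 1 ('e')
  [11] 4/19 → 0 ('')
  [12] 19/14 → 1 ('f')
  [13] 14/13 → 1 ('f')
  [14] 13/7 → 1 ('f')
  [15] 7/2 → 0 ('')
  [16] 2/9 → 1 ('g')
  [17] 9/0 → 2 ('gc')
  [18] 0/5 → 0 ('')
  [19] 5/8 → 1 ('h')

n(n+1)/2 = 20·21/2 = 210
Σ LCP = 0 + 1 + 2 + 0 + 0 + 1 + 1 + 0 + 1 + 2 + 1 + 0 + 1 + 1 + 1 + 0 + 1 + 2 + 0 + 1 = 16
distinct = 210 − 16 = 194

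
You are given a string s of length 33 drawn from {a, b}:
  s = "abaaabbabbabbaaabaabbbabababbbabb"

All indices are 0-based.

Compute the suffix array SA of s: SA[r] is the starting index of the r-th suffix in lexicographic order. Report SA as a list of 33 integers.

[13, 2, 14, 3, 17, 0, 15, 22, 24, 30, 10, 7, 4, 18, 26, 32, 12, 1, 16, 21, 23, 29, 9, 6, 25, 31, 11, 20, 28, 8, 5, 19, 27]

sorted suffixes:
  #0 SA[0]=13  'aaabaabbbabababbbabb'
  #1 SA[1]=2  'aaabbabbabbaaabaabbbabababbbabb'
  #2 SA[2]=14  'aabaabbbabababbbabb'
  #3 SA[3]=3  'aabbabbabbaaabaabbbabababbbabb'
  #4 SA[4]=17  'aabbbabababbbabb'
  #5 SA[5]=0  'abaaabbabbabbaaabaabbbabababbbabb'
  #6 SA[6]=15  'abaabbbabababbbabb'
  #7 SA[7]=22  'abababbbabb'
  #8 SA[8]=24  'ababbbabb'
  #9 SA[9]=30  'abb'
  #10 SA[10]=10  'abbaaabaabbbabababbbabb'
  #11 SA[11]=7  'abbabbaaabaabbbabababbbabb'
  #12 SA[12]=4  'abbabbabbaaabaabbbabababbbabb'
  #13 SA[13]=18  'abbbabababbbabb'
  #14 SA[14]=26  'abbbabb'
  #15 SA[15]=32  'b'
  #16 SA[16]=12  'baaabaabbbabababbbabb'
  #17 SA[17]=1  'baaabbabbabbaaabaabbbabababbbabb'
  #18 SA[18]=16  'baabbbabababbbabb'
  #19 SA[19]=21  'babababbbabb'
  #20 SA[20]=23  'bababbbabb'
  #21 SA[21]=29  'babb'
  #22 SA[22]=9  'babbaaabaabbbabababbbabb'
  #23 SA[23]=6  'babbabbaaabaabbbabababbbabb'
  #24 SA[24]=25  'babbbabb'
  #25 SA[25]=31  'bb'
  #26 SA[26]=11  'bbaaabaabbbabababbbabb'
  #27 SA[27]=20  'bbabababbbabb'
  #28 SA[28]=28  'bbabb'
  #29 SA[29]=8  'bbabbaaabaabbbabababbbabb'
  #30 SA[30]=5  'bbabbabbaaabaabbbabababbbabb'
  #31 SA[31]=19  'bbbabababbbabb'
  #32 SA[32]=27  'bbbabb'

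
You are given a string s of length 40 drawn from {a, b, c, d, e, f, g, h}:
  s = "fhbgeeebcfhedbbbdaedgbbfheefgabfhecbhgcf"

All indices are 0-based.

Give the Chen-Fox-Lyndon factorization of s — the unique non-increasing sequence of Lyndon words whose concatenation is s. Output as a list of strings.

["fh", "bgeee", "bcfhed", "bbbd", "aedgbbfheefg", "abfhecbhgcf"]

emit factor 1: 'fh' (i=0, period=2)
emit factor 2: 'bgeee' (i=2, period=5)
emit factor 3: 'bcfhed' (i=7, period=6)
emit factor 4: 'bbbd' (i=13, period=4)
emit factor 5: 'aedgbbfheefg' (i=17, period=12)
emit factor 6: 'abfhecbhgcf' (i=29, period=11)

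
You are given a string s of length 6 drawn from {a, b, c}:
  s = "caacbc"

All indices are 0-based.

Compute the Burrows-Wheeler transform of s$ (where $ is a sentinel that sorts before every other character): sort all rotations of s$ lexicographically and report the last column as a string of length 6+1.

rank  rotation last
    0  $caacbc  c
    1  aacbc$c  c
    2  acbc$ca  a
    3  bc$caac  c
    4  c$caacb  b
    5  caacbc$  $
    6  cbc$caa  a

ccacb$a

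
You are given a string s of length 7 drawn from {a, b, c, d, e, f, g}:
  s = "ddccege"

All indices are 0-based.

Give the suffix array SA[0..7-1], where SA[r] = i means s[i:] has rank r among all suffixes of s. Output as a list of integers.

rank | idx | suffix
   0 |   2 | ccege
   1 |   3 | cege
   2 |   1 | dccege
   3 |   0 | ddccege
   4 |   6 | e
   5 |   4 | ege
   6 |   5 | ge

[2, 3, 1, 0, 6, 4, 5]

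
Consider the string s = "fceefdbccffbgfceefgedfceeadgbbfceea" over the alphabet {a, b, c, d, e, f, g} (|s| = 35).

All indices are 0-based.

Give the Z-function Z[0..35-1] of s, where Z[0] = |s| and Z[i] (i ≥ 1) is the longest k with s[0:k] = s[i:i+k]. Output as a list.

Z[0]=35
i=1: fresh scan; Z[1]=0
i=2: fresh scan; Z[2]=0
i=3: fresh scan; Z[3]=0
i=4: fresh scan; Z[4]=1 extend→box=[4,5)
i=5: fresh scan; Z[5]=0
i=6: fresh scan; Z[6]=0
i=7: fresh scan; Z[7]=0
i=8: fresh scan; Z[8]=0
i=9: fresh scan; Z[9]=1 extend→box=[9,10)
i=10: fresh scan; Z[10]=1 extend→box=[10,11)
i=11: fresh scan; Z[11]=0
i=12: fresh scan; Z[12]=0
i=13: fresh scan; Z[13]=5 extend→box=[13,18)
i=14: min(r-i=4, Z[1]=0)=0; Z[14]=0
i=15: min(r-i=3, Z[2]=0)=0; Z[15]=0
i=16: min(r-i=2, Z[3]=0)=0; Z[16]=0
i=17: min(r-i=1, Z[4]=1)=1; Z[17]=1
i=18: fresh scan; Z[18]=0
i=19: fresh scan; Z[19]=0
i=20: fresh scan; Z[20]=0
i=21: fresh scan; Z[21]=4 extend→box=[21,25)
i=22: min(r-i=3, Z[1]=0)=0; Z[22]=0
i=23: min(r-i=2, Z[2]=0)=0; Z[23]=0
i=24: min(r-i=1, Z[3]=0)=0; Z[24]=0
i=25: fresh scan; Z[25]=0
i=26: fresh scan; Z[26]=0
i=27: fresh scan; Z[27]=0
i=28: fresh scan; Z[28]=0
i=29: fresh scan; Z[29]=0
i=30: fresh scan; Z[30]=4 extend→box=[30,34)
i=31: min(r-i=3, Z[1]=0)=0; Z[31]=0
i=32: min(r-i=2, Z[2]=0)=0; Z[32]=0
i=33: min(r-i=1, Z[3]=0)=0; Z[33]=0
i=34: fresh scan; Z[34]=0

[35, 0, 0, 0, 1, 0, 0, 0, 0, 1, 1, 0, 0, 5, 0, 0, 0, 1, 0, 0, 0, 4, 0, 0, 0, 0, 0, 0, 0, 0, 4, 0, 0, 0, 0]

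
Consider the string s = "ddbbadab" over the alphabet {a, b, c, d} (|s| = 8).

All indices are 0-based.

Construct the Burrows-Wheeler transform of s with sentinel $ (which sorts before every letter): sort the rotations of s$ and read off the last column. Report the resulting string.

bdbabdad$

rank  rotation   last
    0  $ddbbadab  b
    1  ab$ddbbad  d
    2  adab$ddbb  b
    3  b$ddbbada  a
    4  badab$ddb  b
    5  bbadab$dd  d
    6  dab$ddbba  a
    7  dbbadab$d  d
    8  ddbbadab$  $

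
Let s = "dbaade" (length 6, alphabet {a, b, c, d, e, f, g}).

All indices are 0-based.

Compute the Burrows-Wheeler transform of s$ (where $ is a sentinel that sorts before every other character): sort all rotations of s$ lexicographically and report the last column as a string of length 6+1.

rank  rotation last
    0  $dbaade  e
    1  aade$db  b
    2  ade$dba  a
    3  baade$d  d
    4  dbaade$  $
    5  de$dbaa  a
    6  e$dbaad  d

ebad$ad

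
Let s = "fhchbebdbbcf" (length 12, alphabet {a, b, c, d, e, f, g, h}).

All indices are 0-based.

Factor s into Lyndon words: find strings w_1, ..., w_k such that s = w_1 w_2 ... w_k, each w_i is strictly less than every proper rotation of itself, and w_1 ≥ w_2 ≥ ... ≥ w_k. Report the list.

["fh", "ch", "be", "bd", "bbcf"]

emit factor 1: 'fh' (i=0, period=2)
emit factor 2: 'ch' (i=2, period=2)
emit factor 3: 'be' (i=4, period=2)
emit factor 4: 'bd' (i=6, period=2)
emit factor 5: 'bbcf' (i=8, period=4)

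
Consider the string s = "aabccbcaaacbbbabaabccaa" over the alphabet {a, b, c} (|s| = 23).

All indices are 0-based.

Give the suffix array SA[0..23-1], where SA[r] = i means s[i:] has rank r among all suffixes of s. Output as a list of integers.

[22, 21, 7, 16, 0, 8, 14, 17, 1, 9, 15, 13, 12, 11, 5, 18, 2, 20, 6, 10, 4, 19, 3]

sorted suffixes:
  #0 SA[0]=22  'a'
  #1 SA[1]=21  'aa'
  #2 SA[2]=7  'aaacbbbabaabccaa'
  #3 SA[3]=16  'aabccaa'
  #4 SA[4]=0  'aabccbcaaacbbbabaabccaa'
  #5 SA[5]=8  'aacbbbabaabccaa'
  #6 SA[6]=14  'abaabccaa'
  #7 SA[7]=17  'abccaa'
  #8 SA[8]=1  'abccbcaaacbbbabaabccaa'
  #9 SA[9]=9  'acbbbabaabccaa'
  #10 SA[10]=15  'baabccaa'
  #11 SA[11]=13  'babaabccaa'
  #12 SA[12]=12  'bbabaabccaa'
  #13 SA[13]=11  'bbbabaabccaa'
  #14 SA[14]=5  'bcaaacbbbabaabccaa'
  #15 SA[15]=18  'bccaa'
  #16 SA[16]=2  'bccbcaaacbbbabaabccaa'
  #17 SA[17]=20  'caa'
  #18 SA[18]=6  'caaacbbbabaabccaa'
  #19 SA[19]=10  'cbbbabaabccaa'
  #20 SA[20]=4  'cbcaaacbbbabaabccaa'
  #21 SA[21]=19  'ccaa'
  #22 SA[22]=3  'ccbcaaacbbbabaabccaa'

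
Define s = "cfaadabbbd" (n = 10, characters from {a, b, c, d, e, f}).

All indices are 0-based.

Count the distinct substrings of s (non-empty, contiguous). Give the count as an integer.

sorted suffixes:
  #0 SA[0]=2  'aadabbbd'
  #1 SA[1]=5  'abbbd'
  #2 SA[2]=3  'adabbbd'
  #3 SA[3]=6  'bbbd'
  #4 SA[4]=7  'bbd'
  #5 SA[5]=8  'bd'
  #6 SA[6]=0  'cfaadabbbd'
  #7 SA[7]=9  'd'
  #8 SA[8]=4  'dabbbd'
  #9 SA[9]=1  'faadabbbd'

SA = [2, 5, 3, 6, 7, 8, 0, 9, 4, 1]
i: (SA[i-1],SA[i]) lcp shared
  1: (2,5) 1 'a'
  2: (5,3) 1 'a'
  3: (3,6) 0 ''
  4: (6,7) 2 'bb'
  5: (7,8) 1 'b'
  6: (8,0) 0 ''
  7: (0,9) 0 ''
  8: (9,4) 1 'd'
  9: (4,1) 0 ''

n(n+1)/2 = 10·11/2 = 55
Σ LCP = 0 + 1 + 1 + 0 + 2 + 1 + 0 + 0 + 1 + 0 = 6
distinct = 55 − 6 = 49

49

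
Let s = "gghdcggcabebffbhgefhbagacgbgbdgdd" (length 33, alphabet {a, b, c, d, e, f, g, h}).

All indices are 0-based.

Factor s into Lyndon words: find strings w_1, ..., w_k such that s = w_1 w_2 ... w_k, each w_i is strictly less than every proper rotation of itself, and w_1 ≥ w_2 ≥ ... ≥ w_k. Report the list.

emit factor 1: 'ggh' (i=0, period=3)
emit factor 2: 'd' (i=3, period=1)
emit factor 3: 'cgg' (i=4, period=3)
emit factor 4: 'c' (i=7, period=1)
emit factor 5: 'abebffbhgefhbagacgbgbdgdd' (i=8, period=25)

["ggh", "d", "cgg", "c", "abebffbhgefhbagacgbgbdgdd"]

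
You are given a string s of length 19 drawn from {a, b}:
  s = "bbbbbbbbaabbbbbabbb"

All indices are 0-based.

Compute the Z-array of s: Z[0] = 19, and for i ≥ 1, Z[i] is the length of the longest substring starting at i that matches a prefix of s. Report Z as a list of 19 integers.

Z[0]=19
i=1: outside box; Z[1]=7 scan→box=[1,8)
i=2: min(r-i=6, Z[1]=7)=6; Z[2]=6
i=3: min(r-i=5, Z[2]=6)=5; Z[3]=5
i=4: min(r-i=4, Z[3]=5)=4; Z[4]=4
i=5: min(r-i=3, Z[4]=4)=3; Z[5]=3
i=6: min(r-i=2, Z[5]=3)=2; Z[6]=2
i=7: min(r-i=1, Z[6]=2)=1; Z[7]=1
i=8: outside box; Z[8]=0
i=9: outside box; Z[9]=0
i=10: outside box; Z[10]=5 scan→box=[10,15)
i=11: min(r-i=4, Z[1]=7)=4; Z[11]=4
i=12: min(r-i=3, Z[2]=6)=3; Z[12]=3
i=13: min(r-i=2, Z[3]=5)=2; Z[13]=2
i=14: min(r-i=1, Z[4]=4)=1; Z[14]=1
i=15: outside box; Z[15]=0
i=16: outside box; Z[16]=3 scan→box=[16,19)
i=17: min(r-i=2, Z[1]=7)=2; Z[17]=2
i=18: min(r-i=1, Z[2]=6)=1; Z[18]=1

[19, 7, 6, 5, 4, 3, 2, 1, 0, 0, 5, 4, 3, 2, 1, 0, 3, 2, 1]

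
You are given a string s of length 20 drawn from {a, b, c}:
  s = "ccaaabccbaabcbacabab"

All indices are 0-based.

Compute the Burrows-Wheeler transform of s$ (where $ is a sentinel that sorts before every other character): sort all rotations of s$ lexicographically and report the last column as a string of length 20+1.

bcbabcaabacacaacacb$b

rank  rotation               last
    0  $ccaaabccbaabcbacabab  b
    1  aaabccbaabcbacabab$cc  c
    2  aabcbacabab$ccaaabccb  b
    3  aabccbaabcbacabab$cca  a
    4  ab$ccaaabccbaabcbacab  b
    5  abab$ccaaabccbaabcbac  c
    6  abcbacabab$ccaaabccba  a
    7  abccbaabcbacabab$ccaa  a
    8  acabab$ccaaabccbaabcb  b
    9  b$ccaaabccbaabcbacaba  a
   10  baabcbacabab$ccaaabcc  c
   11  bab$ccaaabccbaabcbaca  a
   12  bacabab$ccaaabccbaabc  c
   13  bcbacabab$ccaaabccbaa  a
   14  bccbaabcbacabab$ccaaa  a
   15  caaabccbaabcbacabab$c  c
   16  cabab$ccaaabccbaabcba  a
   17  cbaabcbacabab$ccaaabc  c
   18  cbacabab$ccaaabccbaab  b
   19  ccaaabccbaabcbacabab$  $
   20  ccbaabcbacabab$ccaaab  b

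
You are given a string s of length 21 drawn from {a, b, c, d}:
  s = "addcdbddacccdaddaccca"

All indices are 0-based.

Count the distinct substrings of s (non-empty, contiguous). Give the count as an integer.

rank→(start, suffix):
  0 → (20, 'a')
  1 → (16, 'accca')
  2 → (8, 'acccdaddaccca')
  3 → (13, 'addaccca')
  4 → (0, 'addcdbddacccdaddaccca')
  5 → (5, 'bddacccdaddaccca')
  6 → (19, 'ca')
  7 → (18, 'cca')
  8 → (17, 'ccca')
  9 → (9, 'cccdaddaccca')
  10 → (10, 'ccdaddaccca')
  11 → (11, 'cdaddaccca')
  12 → (3, 'cdbddacccdaddaccca')
  13 → (15, 'daccca')
  14 → (7, 'dacccdaddaccca')
  15 → (12, 'daddaccca')
  16 → (4, 'dbddacccdaddaccca')
  17 → (2, 'dcdbddacccdaddaccca')
  18 → (14, 'ddaccca')
  19 → (6, 'ddacccdaddaccca')
  20 → (1, 'ddcdbddacccdaddaccca')

SA = [20, 16, 8, 13, 0, 5, 19, 18, 17, 9, 10, 11, 3, 15, 7, 12, 4, 2, 14, 6, 1]
i: (SA[i-1],SA[i]) lcp shared
  1: (20,16) 1 'a'
  2: (16,8) 4 'accc'
  3: (8,13) 1 'a'
  4: (13,0) 3 'add'
  5: (0,5) 0 ''
  6: (5,19) 0 ''
  7: (19,18) 1 'c'
  8: (18,17) 2 'cc'
  9: (17,9) 3 'ccc'
  10: (9,10) 2 'cc'
  11: (10,11) 1 'c'
  12: (11,3) 2 'cd'
  13: (3,15) 0 ''
  14: (15,7) 5 'daccc'
  15: (7,12) 2 'da'
  16: (12,4) 1 'd'
  17: (4,2) 1 'd'
  18: (2,14) 1 'd'
  19: (14,6) 6 'ddaccc'
  20: (6,1) 2 'dd'

n(n+1)/2 = 21·22/2 = 231
Σ LCP = 0 + 1 + 4 + 1 + 3 + 0 + 0 + 1 + 2 + 3 + 2 + 1 + 2 + 0 + 5 + 2 + 1 + 1 + 1 + 6 + 2 = 38
distinct = 231 − 38 = 193

193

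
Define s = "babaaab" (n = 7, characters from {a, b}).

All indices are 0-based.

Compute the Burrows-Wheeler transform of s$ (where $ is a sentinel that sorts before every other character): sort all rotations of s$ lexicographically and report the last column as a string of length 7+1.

rank  rotation  last
    0  $babaaab  b
    1  aaab$bab  b
    2  aab$baba  a
    3  ab$babaa  a
    4  abaaab$b  b
    5  b$babaaa  a
    6  baaab$ba  a
    7  babaaab$  $

bbaabaa$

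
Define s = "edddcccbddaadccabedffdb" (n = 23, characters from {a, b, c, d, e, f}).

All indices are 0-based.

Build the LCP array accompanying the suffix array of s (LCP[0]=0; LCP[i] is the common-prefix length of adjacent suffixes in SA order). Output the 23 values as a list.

rank→(start, suffix):
  0 → (10, 'aadccabedffdb')
  1 → (15, 'abedffdb')
  2 → (11, 'adccabedffdb')
  3 → (22, 'b')
  4 → (7, 'bddaadccabedffdb')
  5 → (16, 'bedffdb')
  6 → (14, 'cabedffdb')
  7 → (6, 'cbddaadccabedffdb')
  8 → (13, 'ccabedffdb')
  9 → (5, 'ccbddaadccabedffdb')
  10 → (4, 'cccbddaadccabedffdb')
  11 → (9, 'daadccabedffdb')
  12 → (21, 'db')
  13 → (12, 'dccabedffdb')
  14 → (3, 'dcccbddaadccabedffdb')
  15 → (8, 'ddaadccabedffdb')
  16 → (2, 'ddcccbddaadccabedffdb')
  17 → (1, 'dddcccbddaadccabedffdb')
  18 → (18, 'dffdb')
  19 → (0, 'edddcccbddaadccabedffdb')
  20 → (17, 'edffdb')
  21 → (20, 'fdb')
  22 → (19, 'ffdb')

SA = [10, 15, 11, 22, 7, 16, 14, 6, 13, 5, 4, 9, 21, 12, 3, 8, 2, 1, 18, 0, 17, 20, 19]
[i] adj suffixes → lcp
  [1] 10/15 → 1 ('a')
  [2] 15/11 → 1 ('a')
  [3] 11/22 → 0 ('')
  [4] 22/7 → 1 ('b')
  [5] 7/16 → 1 ('b')
  [6] 16/14 → 0 ('')
  [7] 14/6 → 1 ('c')
  [8] 6/13 → 1 ('c')
  [9] 13/5 → 2 ('cc')
  [10] 5/4 → 2 ('cc')
  [11] 4/9 → 0 ('')
  [12] 9/21 → 1 ('d')
  [13] 21/12 → 1 ('d')
  [14] 12/3 → 3 ('dcc')
  [15] 3/8 → 1 ('d')
  [16] 8/2 → 2 ('dd')
  [17] 2/1 → 2 ('dd')
  [18] 1/18 → 1 ('d')
  [19] 18/0 → 0 ('')
  [20] 0/17 → 2 ('ed')
  [21] 17/20 → 0 ('')
  [22] 20/19 → 1 ('f')

[0, 1, 1, 0, 1, 1, 0, 1, 1, 2, 2, 0, 1, 1, 3, 1, 2, 2, 1, 0, 2, 0, 1]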